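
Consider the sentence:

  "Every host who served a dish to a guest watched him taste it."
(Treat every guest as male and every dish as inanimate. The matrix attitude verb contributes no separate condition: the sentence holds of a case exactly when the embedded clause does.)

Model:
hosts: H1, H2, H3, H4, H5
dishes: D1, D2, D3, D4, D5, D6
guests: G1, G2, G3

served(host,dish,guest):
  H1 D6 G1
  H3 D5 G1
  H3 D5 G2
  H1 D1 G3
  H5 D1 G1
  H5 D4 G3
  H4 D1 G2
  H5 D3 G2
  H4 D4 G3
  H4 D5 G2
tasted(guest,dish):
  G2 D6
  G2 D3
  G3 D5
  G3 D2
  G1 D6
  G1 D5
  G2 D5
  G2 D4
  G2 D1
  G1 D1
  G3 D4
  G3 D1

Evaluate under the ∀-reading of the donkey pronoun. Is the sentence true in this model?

"him" takes "a guest" as antecedent and "it" takes "a dish"; both are donkey pronouns co-varying with the restrictor.
Strong reading: for every (h,d,g) with served(h,d,g), tasted(g,d).
Restrictor triples: (H1,D1,G3)→tasted(G3,D1) ✓  (H1,D6,G1)→tasted(G1,D6) ✓  (H3,D5,G1)→tasted(G1,D5) ✓  (H3,D5,G2)→tasted(G2,D5) ✓  (H4,D1,G2)→tasted(G2,D1) ✓  (H4,D4,G3)→tasted(G3,D4) ✓  (H4,D5,G2)→tasted(G2,D5) ✓  (H5,D1,G1)→tasted(G1,D1) ✓  (H5,D3,G2)→tasted(G2,D3) ✓  (H5,D4,G3)→tasted(G3,D4) ✓
Every restrictor triple satisfies the scope.

True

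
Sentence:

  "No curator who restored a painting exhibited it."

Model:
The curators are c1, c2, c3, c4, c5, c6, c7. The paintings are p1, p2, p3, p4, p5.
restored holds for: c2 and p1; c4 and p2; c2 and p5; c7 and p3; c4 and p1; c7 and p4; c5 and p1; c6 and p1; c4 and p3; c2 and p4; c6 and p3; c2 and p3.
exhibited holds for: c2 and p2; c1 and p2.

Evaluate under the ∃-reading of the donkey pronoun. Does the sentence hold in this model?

True

"it" takes "a painting" as antecedent — a donkey pronoun bound across the clause boundary.
Truth condition: for no (c,p) with restored(c,p) does exhibited(c,p) hold.
Restrictor pairs — does the scope hold? (c2,p1):fails  (c2,p3):fails  (c2,p4):fails  (c2,p5):fails  (c4,p1):fails  (c4,p2):fails  (c4,p3):fails  (c5,p1):fails  (c6,p1):fails  (c6,p3):fails  (c7,p3):fails  (c7,p4):fails
Scope holds for no restrictor pair, so the sentence is true.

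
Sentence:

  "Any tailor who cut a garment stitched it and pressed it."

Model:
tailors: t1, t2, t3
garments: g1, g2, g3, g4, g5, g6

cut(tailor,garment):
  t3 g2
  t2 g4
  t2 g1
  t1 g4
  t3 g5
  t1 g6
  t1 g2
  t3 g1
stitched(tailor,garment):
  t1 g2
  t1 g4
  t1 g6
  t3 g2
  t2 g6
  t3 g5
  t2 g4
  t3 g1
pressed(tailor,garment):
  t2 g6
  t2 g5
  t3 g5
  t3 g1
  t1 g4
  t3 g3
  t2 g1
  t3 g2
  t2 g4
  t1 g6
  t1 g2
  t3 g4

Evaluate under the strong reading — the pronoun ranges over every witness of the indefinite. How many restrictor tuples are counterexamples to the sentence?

1

"it" takes "a garment" as antecedent — a donkey pronoun bound across the clause boundary.
Strong reading: for every (t,g) with cut(t,g), stitched(t,g) ∧ pressed(t,g).
Restrictor pairs: (t1,g2) ✓  (t1,g4) ✓  (t1,g6) ✓  (t2,g1) ✗  (t2,g4) ✓  (t3,g1) ✓  (t3,g2) ✓  (t3,g5) ✓
Counterexamples (restrictor pairs failing the scope): 1.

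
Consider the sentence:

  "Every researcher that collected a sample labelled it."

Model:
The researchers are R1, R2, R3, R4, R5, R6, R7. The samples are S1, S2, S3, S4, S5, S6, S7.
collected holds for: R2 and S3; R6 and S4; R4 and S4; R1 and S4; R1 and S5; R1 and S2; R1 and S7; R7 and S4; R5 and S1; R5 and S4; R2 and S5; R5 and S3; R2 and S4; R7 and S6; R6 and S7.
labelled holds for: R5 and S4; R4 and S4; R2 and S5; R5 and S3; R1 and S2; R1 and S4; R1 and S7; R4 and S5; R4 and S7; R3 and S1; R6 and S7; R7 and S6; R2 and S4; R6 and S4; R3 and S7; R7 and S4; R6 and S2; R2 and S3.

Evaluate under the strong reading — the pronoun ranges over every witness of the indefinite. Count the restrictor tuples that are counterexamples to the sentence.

"it" takes "a sample" as antecedent — a donkey pronoun bound across the clause boundary.
Strong reading: for every (r,s) with collected(r,s), labelled(r,s).
Restrictor pairs: (R1,S2) ✓  (R1,S4) ✓  (R1,S5) ✗  (R1,S7) ✓  (R2,S3) ✓  (R2,S4) ✓  (R2,S5) ✓  (R4,S4) ✓  (R5,S1) ✗  (R5,S3) ✓  (R5,S4) ✓  (R6,S4) ✓  (R6,S7) ✓  (R7,S4) ✓  (R7,S6) ✓
Counterexamples (restrictor pairs failing the scope): 2.

2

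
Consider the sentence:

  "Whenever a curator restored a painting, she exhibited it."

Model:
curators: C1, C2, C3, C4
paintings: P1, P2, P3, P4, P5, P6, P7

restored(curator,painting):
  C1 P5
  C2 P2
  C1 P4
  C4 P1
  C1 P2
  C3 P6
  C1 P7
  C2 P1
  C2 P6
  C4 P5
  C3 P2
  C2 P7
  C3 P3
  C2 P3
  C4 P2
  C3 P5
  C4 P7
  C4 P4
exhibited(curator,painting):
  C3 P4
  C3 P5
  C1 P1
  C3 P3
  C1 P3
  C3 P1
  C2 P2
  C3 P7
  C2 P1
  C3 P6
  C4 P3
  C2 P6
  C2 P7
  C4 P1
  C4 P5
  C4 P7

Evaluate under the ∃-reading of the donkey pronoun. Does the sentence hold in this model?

False

"it" takes "a painting" as antecedent — a donkey pronoun bound across the clause boundary.
Weak reading: every curator c with some restored-painting has at least one restored-painting p such that exhibited(c,p).
Per curator: C1:✗  C2:✓  C3:✓  C4:✓
C1 has no witness among its restored-paintings.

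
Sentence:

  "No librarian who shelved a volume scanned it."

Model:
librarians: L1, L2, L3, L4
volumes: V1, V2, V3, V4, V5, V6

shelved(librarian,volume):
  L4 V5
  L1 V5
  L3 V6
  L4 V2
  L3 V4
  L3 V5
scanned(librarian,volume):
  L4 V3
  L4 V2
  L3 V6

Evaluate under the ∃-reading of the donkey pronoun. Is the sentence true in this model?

"it" takes "a volume" as antecedent — a donkey pronoun bound across the clause boundary.
Truth condition: for no (l,v) with shelved(l,v) does scanned(l,v) hold.
Restrictor pairs — does the scope hold? (L1,V5):fails  (L3,V4):fails  (L3,V5):fails  (L3,V6):holds  (L4,V2):holds  (L4,V5):fails
Scope holds for 2 pair(s), so the sentence is false.

False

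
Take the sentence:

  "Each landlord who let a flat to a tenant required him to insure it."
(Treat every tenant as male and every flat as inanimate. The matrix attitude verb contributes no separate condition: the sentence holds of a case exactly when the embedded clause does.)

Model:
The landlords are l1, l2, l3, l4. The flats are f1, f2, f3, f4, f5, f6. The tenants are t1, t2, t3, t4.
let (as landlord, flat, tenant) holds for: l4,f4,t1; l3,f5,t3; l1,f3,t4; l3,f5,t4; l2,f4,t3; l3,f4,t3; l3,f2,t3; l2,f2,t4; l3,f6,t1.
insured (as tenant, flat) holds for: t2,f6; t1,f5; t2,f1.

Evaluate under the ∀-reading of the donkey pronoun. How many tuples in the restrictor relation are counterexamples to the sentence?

"him" takes "a tenant" as antecedent and "it" takes "a flat"; both are donkey pronouns co-varying with the restrictor.
Strong reading: for every (l,f,t) with let(l,f,t), insured(t,f).
Restrictor triples: (l1,f3,t4)→insured(t4,f3) ✗  (l2,f2,t4)→insured(t4,f2) ✗  (l2,f4,t3)→insured(t3,f4) ✗  (l3,f2,t3)→insured(t3,f2) ✗  (l3,f4,t3)→insured(t3,f4) ✗  (l3,f5,t3)→insured(t3,f5) ✗  (l3,f5,t4)→insured(t4,f5) ✗  (l3,f6,t1)→insured(t1,f6) ✗  (l4,f4,t1)→insured(t1,f4) ✗
Counterexamples (restrictor triples failing the scope): 9.

9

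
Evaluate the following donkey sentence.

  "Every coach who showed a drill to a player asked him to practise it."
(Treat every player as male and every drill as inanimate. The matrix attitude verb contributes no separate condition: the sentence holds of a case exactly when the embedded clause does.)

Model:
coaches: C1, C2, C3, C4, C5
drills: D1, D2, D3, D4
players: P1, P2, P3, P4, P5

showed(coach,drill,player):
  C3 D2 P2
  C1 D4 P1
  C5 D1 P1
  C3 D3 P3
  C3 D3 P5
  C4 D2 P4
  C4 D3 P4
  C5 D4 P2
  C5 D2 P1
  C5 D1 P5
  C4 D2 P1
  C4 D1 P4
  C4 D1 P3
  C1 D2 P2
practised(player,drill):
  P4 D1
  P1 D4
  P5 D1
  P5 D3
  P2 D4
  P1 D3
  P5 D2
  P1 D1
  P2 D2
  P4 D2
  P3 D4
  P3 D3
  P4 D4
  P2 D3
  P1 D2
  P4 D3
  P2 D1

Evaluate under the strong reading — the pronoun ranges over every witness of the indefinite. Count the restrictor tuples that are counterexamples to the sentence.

"him" takes "a player" as antecedent and "it" takes "a drill"; both are donkey pronouns co-varying with the restrictor.
Strong reading: for every (c,d,p) with showed(c,d,p), practised(p,d).
Restrictor triples: (C1,D2,P2)→practised(P2,D2) ✓  (C1,D4,P1)→practised(P1,D4) ✓  (C3,D2,P2)→practised(P2,D2) ✓  (C3,D3,P3)→practised(P3,D3) ✓  (C3,D3,P5)→practised(P5,D3) ✓  (C4,D1,P3)→practised(P3,D1) ✗  (C4,D1,P4)→practised(P4,D1) ✓  (C4,D2,P1)→practised(P1,D2) ✓  (C4,D2,P4)→practised(P4,D2) ✓  (C4,D3,P4)→practised(P4,D3) ✓  (C5,D1,P1)→practised(P1,D1) ✓  (C5,D1,P5)→practised(P5,D1) ✓  (C5,D2,P1)→practised(P1,D2) ✓  (C5,D4,P2)→practised(P2,D4) ✓
Counterexamples (restrictor triples failing the scope): 1.

1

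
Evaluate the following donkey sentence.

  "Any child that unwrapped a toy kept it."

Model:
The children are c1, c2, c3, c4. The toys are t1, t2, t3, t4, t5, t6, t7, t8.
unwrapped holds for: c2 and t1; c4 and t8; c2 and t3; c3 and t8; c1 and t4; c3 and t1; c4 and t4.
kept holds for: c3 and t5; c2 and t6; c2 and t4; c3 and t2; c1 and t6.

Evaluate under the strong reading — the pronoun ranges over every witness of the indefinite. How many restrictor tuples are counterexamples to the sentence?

7

"it" takes "a toy" as antecedent — a donkey pronoun bound across the clause boundary.
Strong reading: for every (c,t) with unwrapped(c,t), kept(c,t).
Restrictor pairs: (c1,t4) ✗  (c2,t1) ✗  (c2,t3) ✗  (c3,t1) ✗  (c3,t8) ✗  (c4,t4) ✗  (c4,t8) ✗
Counterexamples (restrictor pairs failing the scope): 7.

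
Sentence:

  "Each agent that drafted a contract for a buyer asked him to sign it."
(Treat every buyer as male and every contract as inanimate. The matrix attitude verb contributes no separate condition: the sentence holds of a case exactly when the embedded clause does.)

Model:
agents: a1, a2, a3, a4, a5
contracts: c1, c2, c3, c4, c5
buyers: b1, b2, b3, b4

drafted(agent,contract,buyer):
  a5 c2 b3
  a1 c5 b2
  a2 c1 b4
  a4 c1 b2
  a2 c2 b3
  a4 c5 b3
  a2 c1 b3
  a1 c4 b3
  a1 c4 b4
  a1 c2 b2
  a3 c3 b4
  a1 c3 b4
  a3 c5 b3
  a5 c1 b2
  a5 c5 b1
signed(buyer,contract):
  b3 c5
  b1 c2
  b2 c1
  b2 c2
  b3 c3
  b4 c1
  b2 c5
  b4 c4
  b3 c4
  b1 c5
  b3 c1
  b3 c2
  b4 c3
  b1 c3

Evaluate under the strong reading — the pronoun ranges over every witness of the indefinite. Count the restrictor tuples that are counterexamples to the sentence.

"him" takes "a buyer" as antecedent and "it" takes "a contract"; both are donkey pronouns co-varying with the restrictor.
Strong reading: for every (a,c,b) with drafted(a,c,b), signed(b,c).
Restrictor triples: (a1,c2,b2)→signed(b2,c2) ✓  (a1,c3,b4)→signed(b4,c3) ✓  (a1,c4,b3)→signed(b3,c4) ✓  (a1,c4,b4)→signed(b4,c4) ✓  (a1,c5,b2)→signed(b2,c5) ✓  (a2,c1,b3)→signed(b3,c1) ✓  (a2,c1,b4)→signed(b4,c1) ✓  (a2,c2,b3)→signed(b3,c2) ✓  (a3,c3,b4)→signed(b4,c3) ✓  (a3,c5,b3)→signed(b3,c5) ✓  (a4,c1,b2)→signed(b2,c1) ✓  (a4,c5,b3)→signed(b3,c5) ✓  (a5,c1,b2)→signed(b2,c1) ✓  (a5,c2,b3)→signed(b3,c2) ✓  (a5,c5,b1)→signed(b1,c5) ✓
Counterexamples (restrictor triples failing the scope): 0.

0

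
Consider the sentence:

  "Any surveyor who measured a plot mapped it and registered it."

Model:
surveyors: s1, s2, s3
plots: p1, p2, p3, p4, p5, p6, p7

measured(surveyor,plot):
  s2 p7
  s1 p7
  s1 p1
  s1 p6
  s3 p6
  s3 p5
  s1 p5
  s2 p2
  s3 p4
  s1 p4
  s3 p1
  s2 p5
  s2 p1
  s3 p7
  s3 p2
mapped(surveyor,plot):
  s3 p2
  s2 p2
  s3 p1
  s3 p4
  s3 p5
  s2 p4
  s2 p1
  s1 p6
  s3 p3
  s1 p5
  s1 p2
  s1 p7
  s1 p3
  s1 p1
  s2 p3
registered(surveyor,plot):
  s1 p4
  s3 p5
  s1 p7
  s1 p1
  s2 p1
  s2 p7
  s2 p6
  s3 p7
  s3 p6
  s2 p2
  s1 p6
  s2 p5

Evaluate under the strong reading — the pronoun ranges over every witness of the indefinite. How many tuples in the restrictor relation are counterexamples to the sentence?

9

"it" takes "a plot" as antecedent — a donkey pronoun bound across the clause boundary.
Strong reading: for every (s,p) with measured(s,p), mapped(s,p) ∧ registered(s,p).
Restrictor pairs: (s1,p1) ✓  (s1,p4) ✗  (s1,p5) ✗  (s1,p6) ✓  (s1,p7) ✓  (s2,p1) ✓  (s2,p2) ✓  (s2,p5) ✗  (s2,p7) ✗  (s3,p1) ✗  (s3,p2) ✗  (s3,p4) ✗  (s3,p5) ✓  (s3,p6) ✗  (s3,p7) ✗
Counterexamples (restrictor pairs failing the scope): 9.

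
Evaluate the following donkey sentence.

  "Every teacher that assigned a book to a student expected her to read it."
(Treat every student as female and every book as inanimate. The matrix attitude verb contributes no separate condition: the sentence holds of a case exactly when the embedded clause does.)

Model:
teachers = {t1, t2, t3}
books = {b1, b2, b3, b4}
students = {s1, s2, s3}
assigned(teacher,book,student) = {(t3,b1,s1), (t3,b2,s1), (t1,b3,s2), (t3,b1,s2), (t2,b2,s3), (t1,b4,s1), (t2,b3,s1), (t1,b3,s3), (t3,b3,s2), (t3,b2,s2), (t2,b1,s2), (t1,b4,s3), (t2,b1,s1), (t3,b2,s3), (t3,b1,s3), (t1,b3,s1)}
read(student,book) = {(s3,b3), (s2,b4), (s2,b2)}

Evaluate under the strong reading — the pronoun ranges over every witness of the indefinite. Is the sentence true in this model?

False

"her" takes "a student" as antecedent and "it" takes "a book"; both are donkey pronouns co-varying with the restrictor.
Strong reading: for every (t,b,s) with assigned(t,b,s), read(s,b).
Restrictor triples: (t1,b3,s1)→read(s1,b3) ✗  (t1,b3,s2)→read(s2,b3) ✗  (t1,b3,s3)→read(s3,b3) ✓  (t1,b4,s1)→read(s1,b4) ✗  (t1,b4,s3)→read(s3,b4) ✗  (t2,b1,s1)→read(s1,b1) ✗  (t2,b1,s2)→read(s2,b1) ✗  (t2,b2,s3)→read(s3,b2) ✗  (t2,b3,s1)→read(s1,b3) ✗  (t3,b1,s1)→read(s1,b1) ✗  (t3,b1,s2)→read(s2,b1) ✗  (t3,b1,s3)→read(s3,b1) ✗  (t3,b2,s1)→read(s1,b2) ✗  (t3,b2,s2)→read(s2,b2) ✓  (t3,b2,s3)→read(s3,b2) ✗  (t3,b3,s2)→read(s2,b3) ✗
Counterexample: (t1,b3,s1) — read(s1,b3) does not hold.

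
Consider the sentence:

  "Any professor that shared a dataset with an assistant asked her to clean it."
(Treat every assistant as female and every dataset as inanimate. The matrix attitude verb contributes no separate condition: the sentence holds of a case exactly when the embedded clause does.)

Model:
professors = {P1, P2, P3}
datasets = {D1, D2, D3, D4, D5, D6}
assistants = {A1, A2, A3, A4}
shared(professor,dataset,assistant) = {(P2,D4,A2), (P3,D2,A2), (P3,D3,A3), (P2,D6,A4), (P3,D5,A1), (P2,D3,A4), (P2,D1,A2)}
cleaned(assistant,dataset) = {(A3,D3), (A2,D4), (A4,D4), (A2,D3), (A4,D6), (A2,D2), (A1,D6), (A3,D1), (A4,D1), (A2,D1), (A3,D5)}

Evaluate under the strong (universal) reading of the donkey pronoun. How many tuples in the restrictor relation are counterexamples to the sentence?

2

"her" takes "an assistant" as antecedent and "it" takes "a dataset"; both are donkey pronouns co-varying with the restrictor.
Strong reading: for every (p,d,a) with shared(p,d,a), cleaned(a,d).
Restrictor triples: (P2,D1,A2)→cleaned(A2,D1) ✓  (P2,D3,A4)→cleaned(A4,D3) ✗  (P2,D4,A2)→cleaned(A2,D4) ✓  (P2,D6,A4)→cleaned(A4,D6) ✓  (P3,D2,A2)→cleaned(A2,D2) ✓  (P3,D3,A3)→cleaned(A3,D3) ✓  (P3,D5,A1)→cleaned(A1,D5) ✗
Counterexamples (restrictor triples failing the scope): 2.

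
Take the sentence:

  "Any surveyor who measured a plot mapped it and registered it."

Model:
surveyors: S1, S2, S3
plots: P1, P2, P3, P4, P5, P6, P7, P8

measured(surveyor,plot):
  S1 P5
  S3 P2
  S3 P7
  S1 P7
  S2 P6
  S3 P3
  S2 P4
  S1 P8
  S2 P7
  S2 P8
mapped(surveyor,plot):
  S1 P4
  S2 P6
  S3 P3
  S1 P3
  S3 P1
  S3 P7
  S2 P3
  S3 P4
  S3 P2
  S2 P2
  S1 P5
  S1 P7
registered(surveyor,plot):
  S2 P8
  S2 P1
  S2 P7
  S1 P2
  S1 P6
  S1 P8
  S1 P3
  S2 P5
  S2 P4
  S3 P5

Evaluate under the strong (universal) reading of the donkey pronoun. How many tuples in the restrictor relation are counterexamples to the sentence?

10

"it" takes "a plot" as antecedent — a donkey pronoun bound across the clause boundary.
Strong reading: for every (s,p) with measured(s,p), mapped(s,p) ∧ registered(s,p).
Restrictor pairs: (S1,P5) ✗  (S1,P7) ✗  (S1,P8) ✗  (S2,P4) ✗  (S2,P6) ✗  (S2,P7) ✗  (S2,P8) ✗  (S3,P2) ✗  (S3,P3) ✗  (S3,P7) ✗
Counterexamples (restrictor pairs failing the scope): 10.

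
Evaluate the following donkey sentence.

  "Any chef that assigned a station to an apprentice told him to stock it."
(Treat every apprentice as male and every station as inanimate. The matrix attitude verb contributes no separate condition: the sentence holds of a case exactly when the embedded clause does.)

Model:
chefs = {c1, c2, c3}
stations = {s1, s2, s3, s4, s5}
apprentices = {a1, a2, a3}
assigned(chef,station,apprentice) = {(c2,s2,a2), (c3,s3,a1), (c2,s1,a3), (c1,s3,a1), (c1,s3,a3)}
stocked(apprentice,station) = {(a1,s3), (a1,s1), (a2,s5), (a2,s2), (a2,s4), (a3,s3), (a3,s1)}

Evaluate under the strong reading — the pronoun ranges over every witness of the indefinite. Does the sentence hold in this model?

"him" takes "an apprentice" as antecedent and "it" takes "a station"; both are donkey pronouns co-varying with the restrictor.
Strong reading: for every (c,s,a) with assigned(c,s,a), stocked(a,s).
Restrictor triples: (c1,s3,a1)→stocked(a1,s3) ✓  (c1,s3,a3)→stocked(a3,s3) ✓  (c2,s1,a3)→stocked(a3,s1) ✓  (c2,s2,a2)→stocked(a2,s2) ✓  (c3,s3,a1)→stocked(a1,s3) ✓
Every restrictor triple satisfies the scope.

True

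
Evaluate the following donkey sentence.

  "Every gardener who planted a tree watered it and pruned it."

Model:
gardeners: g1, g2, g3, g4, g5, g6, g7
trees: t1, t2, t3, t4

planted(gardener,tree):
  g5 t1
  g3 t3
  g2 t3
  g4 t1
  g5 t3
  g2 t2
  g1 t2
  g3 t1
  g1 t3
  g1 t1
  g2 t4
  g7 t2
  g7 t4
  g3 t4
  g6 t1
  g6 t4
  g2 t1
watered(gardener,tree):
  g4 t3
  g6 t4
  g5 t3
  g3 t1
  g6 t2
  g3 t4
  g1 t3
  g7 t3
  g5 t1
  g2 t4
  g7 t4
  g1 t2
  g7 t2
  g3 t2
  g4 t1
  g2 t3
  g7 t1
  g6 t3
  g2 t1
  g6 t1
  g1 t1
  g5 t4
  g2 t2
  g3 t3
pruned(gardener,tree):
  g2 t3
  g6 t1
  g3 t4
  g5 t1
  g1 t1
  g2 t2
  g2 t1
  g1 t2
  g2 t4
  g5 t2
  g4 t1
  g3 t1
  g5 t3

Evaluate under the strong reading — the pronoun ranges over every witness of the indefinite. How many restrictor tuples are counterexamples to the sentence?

5

"it" takes "a tree" as antecedent — a donkey pronoun bound across the clause boundary.
Strong reading: for every (g,t) with planted(g,t), watered(g,t) ∧ pruned(g,t).
Restrictor pairs: (g1,t1) ✓  (g1,t2) ✓  (g1,t3) ✗  (g2,t1) ✓  (g2,t2) ✓  (g2,t3) ✓  (g2,t4) ✓  (g3,t1) ✓  (g3,t3) ✗  (g3,t4) ✓  (g4,t1) ✓  (g5,t1) ✓  (g5,t3) ✓  (g6,t1) ✓  (g6,t4) ✗  (g7,t2) ✗  (g7,t4) ✗
Counterexamples (restrictor pairs failing the scope): 5.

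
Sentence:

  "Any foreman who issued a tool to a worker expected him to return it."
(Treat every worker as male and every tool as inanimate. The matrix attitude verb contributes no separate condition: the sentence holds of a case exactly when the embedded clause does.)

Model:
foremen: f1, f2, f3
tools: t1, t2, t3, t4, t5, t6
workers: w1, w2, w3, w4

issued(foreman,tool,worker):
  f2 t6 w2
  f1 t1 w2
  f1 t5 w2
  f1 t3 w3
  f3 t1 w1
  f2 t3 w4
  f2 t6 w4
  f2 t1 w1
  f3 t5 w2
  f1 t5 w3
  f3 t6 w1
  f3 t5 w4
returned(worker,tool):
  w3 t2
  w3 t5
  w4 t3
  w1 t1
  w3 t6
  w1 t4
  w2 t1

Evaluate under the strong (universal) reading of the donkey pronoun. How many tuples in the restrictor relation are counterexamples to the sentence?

7

"him" takes "a worker" as antecedent and "it" takes "a tool"; both are donkey pronouns co-varying with the restrictor.
Strong reading: for every (f,t,w) with issued(f,t,w), returned(w,t).
Restrictor triples: (f1,t1,w2)→returned(w2,t1) ✓  (f1,t3,w3)→returned(w3,t3) ✗  (f1,t5,w2)→returned(w2,t5) ✗  (f1,t5,w3)→returned(w3,t5) ✓  (f2,t1,w1)→returned(w1,t1) ✓  (f2,t3,w4)→returned(w4,t3) ✓  (f2,t6,w2)→returned(w2,t6) ✗  (f2,t6,w4)→returned(w4,t6) ✗  (f3,t1,w1)→returned(w1,t1) ✓  (f3,t5,w2)→returned(w2,t5) ✗  (f3,t5,w4)→returned(w4,t5) ✗  (f3,t6,w1)→returned(w1,t6) ✗
Counterexamples (restrictor triples failing the scope): 7.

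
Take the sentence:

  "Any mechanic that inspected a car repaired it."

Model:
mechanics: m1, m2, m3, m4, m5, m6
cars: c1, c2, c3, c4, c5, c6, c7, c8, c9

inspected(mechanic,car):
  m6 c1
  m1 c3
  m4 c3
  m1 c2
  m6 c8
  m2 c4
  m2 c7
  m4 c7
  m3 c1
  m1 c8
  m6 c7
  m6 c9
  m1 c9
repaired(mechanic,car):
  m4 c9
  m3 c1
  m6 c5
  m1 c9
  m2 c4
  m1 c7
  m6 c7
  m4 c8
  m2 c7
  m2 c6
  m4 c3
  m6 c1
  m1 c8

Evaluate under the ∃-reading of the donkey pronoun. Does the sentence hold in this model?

True

"it" takes "a car" as antecedent — a donkey pronoun bound across the clause boundary.
Weak reading: every mechanic m with some inspected-car has at least one inspected-car c such that repaired(m,c).
Per mechanic: m1:✓  m2:✓  m3:✓  m4:✓  m6:✓
Every mechanic in the restrictor has a witness.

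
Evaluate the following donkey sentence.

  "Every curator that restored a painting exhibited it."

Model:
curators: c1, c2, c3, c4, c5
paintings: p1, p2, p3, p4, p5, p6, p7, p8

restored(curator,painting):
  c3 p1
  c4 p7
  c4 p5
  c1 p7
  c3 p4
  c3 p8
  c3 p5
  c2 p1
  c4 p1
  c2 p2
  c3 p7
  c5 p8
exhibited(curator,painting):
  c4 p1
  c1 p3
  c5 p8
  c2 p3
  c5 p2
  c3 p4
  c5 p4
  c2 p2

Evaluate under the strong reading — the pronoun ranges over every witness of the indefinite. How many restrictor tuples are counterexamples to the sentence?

"it" takes "a painting" as antecedent — a donkey pronoun bound across the clause boundary.
Strong reading: for every (c,p) with restored(c,p), exhibited(c,p).
Restrictor pairs: (c1,p7) ✗  (c2,p1) ✗  (c2,p2) ✓  (c3,p1) ✗  (c3,p4) ✓  (c3,p5) ✗  (c3,p7) ✗  (c3,p8) ✗  (c4,p1) ✓  (c4,p5) ✗  (c4,p7) ✗  (c5,p8) ✓
Counterexamples (restrictor pairs failing the scope): 8.

8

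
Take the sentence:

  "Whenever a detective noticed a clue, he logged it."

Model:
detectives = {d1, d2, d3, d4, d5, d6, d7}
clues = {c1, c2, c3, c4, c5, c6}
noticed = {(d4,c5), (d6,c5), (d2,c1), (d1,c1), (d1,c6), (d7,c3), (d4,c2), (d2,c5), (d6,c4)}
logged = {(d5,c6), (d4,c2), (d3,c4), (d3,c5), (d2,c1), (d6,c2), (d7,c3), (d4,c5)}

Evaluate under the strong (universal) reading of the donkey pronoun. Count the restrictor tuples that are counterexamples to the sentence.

"it" takes "a clue" as antecedent — a donkey pronoun bound across the clause boundary.
Strong reading: for every (d,c) with noticed(d,c), logged(d,c).
Restrictor pairs: (d1,c1) ✗  (d1,c6) ✗  (d2,c1) ✓  (d2,c5) ✗  (d4,c2) ✓  (d4,c5) ✓  (d6,c4) ✗  (d6,c5) ✗  (d7,c3) ✓
Counterexamples (restrictor pairs failing the scope): 5.

5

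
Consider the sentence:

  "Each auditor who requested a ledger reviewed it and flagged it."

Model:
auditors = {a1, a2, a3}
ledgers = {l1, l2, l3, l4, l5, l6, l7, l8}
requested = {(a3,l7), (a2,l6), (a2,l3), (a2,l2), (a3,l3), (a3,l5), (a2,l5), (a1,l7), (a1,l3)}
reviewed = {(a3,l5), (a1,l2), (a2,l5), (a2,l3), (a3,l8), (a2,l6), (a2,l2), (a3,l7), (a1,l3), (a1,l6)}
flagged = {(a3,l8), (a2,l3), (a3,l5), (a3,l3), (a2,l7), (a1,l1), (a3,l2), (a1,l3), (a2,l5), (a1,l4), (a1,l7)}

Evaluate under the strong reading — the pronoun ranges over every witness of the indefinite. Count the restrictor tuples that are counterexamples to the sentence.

5

"it" takes "a ledger" as antecedent — a donkey pronoun bound across the clause boundary.
Strong reading: for every (a,l) with requested(a,l), reviewed(a,l) ∧ flagged(a,l).
Restrictor pairs: (a1,l3) ✓  (a1,l7) ✗  (a2,l2) ✗  (a2,l3) ✓  (a2,l5) ✓  (a2,l6) ✗  (a3,l3) ✗  (a3,l5) ✓  (a3,l7) ✗
Counterexamples (restrictor pairs failing the scope): 5.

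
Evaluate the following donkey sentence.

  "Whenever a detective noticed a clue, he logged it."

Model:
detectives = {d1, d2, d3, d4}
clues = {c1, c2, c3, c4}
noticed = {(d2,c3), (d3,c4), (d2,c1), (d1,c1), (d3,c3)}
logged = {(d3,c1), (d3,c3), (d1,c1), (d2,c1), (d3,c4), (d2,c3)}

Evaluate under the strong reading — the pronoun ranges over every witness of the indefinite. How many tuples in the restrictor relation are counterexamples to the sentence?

0

"it" takes "a clue" as antecedent — a donkey pronoun bound across the clause boundary.
Strong reading: for every (d,c) with noticed(d,c), logged(d,c).
Restrictor pairs: (d1,c1) ✓  (d2,c1) ✓  (d2,c3) ✓  (d3,c3) ✓  (d3,c4) ✓
Counterexamples (restrictor pairs failing the scope): 0.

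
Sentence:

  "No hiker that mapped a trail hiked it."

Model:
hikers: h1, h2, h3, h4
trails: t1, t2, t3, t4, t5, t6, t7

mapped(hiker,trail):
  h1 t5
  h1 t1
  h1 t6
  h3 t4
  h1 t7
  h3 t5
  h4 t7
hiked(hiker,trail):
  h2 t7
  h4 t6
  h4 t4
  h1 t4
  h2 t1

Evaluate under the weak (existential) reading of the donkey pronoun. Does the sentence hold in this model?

"it" takes "a trail" as antecedent — a donkey pronoun bound across the clause boundary.
Truth condition: for no (h,t) with mapped(h,t) does hiked(h,t) hold.
Restrictor pairs — does the scope hold? (h1,t1):fails  (h1,t5):fails  (h1,t6):fails  (h1,t7):fails  (h3,t4):fails  (h3,t5):fails  (h4,t7):fails
Scope holds for no restrictor pair, so the sentence is true.

True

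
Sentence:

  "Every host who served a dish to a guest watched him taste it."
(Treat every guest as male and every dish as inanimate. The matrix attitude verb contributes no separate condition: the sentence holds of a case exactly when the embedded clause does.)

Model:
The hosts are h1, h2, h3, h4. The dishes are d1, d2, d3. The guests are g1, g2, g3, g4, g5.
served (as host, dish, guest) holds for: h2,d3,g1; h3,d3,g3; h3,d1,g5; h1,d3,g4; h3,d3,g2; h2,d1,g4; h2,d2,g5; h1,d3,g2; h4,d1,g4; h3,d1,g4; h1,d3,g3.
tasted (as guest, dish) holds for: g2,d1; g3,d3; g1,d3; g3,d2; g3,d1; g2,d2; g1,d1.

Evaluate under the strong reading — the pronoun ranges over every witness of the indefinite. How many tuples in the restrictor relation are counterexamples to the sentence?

8

"him" takes "a guest" as antecedent and "it" takes "a dish"; both are donkey pronouns co-varying with the restrictor.
Strong reading: for every (h,d,g) with served(h,d,g), tasted(g,d).
Restrictor triples: (h1,d3,g2)→tasted(g2,d3) ✗  (h1,d3,g3)→tasted(g3,d3) ✓  (h1,d3,g4)→tasted(g4,d3) ✗  (h2,d1,g4)→tasted(g4,d1) ✗  (h2,d2,g5)→tasted(g5,d2) ✗  (h2,d3,g1)→tasted(g1,d3) ✓  (h3,d1,g4)→tasted(g4,d1) ✗  (h3,d1,g5)→tasted(g5,d1) ✗  (h3,d3,g2)→tasted(g2,d3) ✗  (h3,d3,g3)→tasted(g3,d3) ✓  (h4,d1,g4)→tasted(g4,d1) ✗
Counterexamples (restrictor triples failing the scope): 8.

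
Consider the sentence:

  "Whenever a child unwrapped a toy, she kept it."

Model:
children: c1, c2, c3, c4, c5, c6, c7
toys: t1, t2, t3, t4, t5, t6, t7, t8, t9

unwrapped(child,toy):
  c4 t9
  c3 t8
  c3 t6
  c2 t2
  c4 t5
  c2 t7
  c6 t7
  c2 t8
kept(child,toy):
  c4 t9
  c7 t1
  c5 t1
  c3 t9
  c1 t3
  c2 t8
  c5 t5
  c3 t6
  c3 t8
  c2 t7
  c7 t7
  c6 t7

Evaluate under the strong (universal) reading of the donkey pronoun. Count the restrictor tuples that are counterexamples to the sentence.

"it" takes "a toy" as antecedent — a donkey pronoun bound across the clause boundary.
Strong reading: for every (c,t) with unwrapped(c,t), kept(c,t).
Restrictor pairs: (c2,t2) ✗  (c2,t7) ✓  (c2,t8) ✓  (c3,t6) ✓  (c3,t8) ✓  (c4,t5) ✗  (c4,t9) ✓  (c6,t7) ✓
Counterexamples (restrictor pairs failing the scope): 2.

2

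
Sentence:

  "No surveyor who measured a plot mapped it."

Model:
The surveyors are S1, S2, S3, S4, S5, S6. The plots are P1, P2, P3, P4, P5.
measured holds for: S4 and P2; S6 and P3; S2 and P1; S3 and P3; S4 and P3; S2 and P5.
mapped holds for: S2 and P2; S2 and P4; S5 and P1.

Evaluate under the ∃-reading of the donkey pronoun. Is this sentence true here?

True

"it" takes "a plot" as antecedent — a donkey pronoun bound across the clause boundary.
Truth condition: for no (s,p) with measured(s,p) does mapped(s,p) hold.
Restrictor pairs — does the scope hold? (S2,P1):fails  (S2,P5):fails  (S3,P3):fails  (S4,P2):fails  (S4,P3):fails  (S6,P3):fails
Scope holds for no restrictor pair, so the sentence is true.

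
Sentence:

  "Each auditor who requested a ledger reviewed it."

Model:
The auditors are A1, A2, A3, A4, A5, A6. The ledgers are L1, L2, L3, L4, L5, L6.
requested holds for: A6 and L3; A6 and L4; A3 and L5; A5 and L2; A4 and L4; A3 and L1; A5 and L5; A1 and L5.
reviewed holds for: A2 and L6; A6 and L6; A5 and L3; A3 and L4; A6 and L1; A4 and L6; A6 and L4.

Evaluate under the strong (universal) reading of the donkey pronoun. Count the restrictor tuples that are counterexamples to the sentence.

"it" takes "a ledger" as antecedent — a donkey pronoun bound across the clause boundary.
Strong reading: for every (a,l) with requested(a,l), reviewed(a,l).
Restrictor pairs: (A1,L5) ✗  (A3,L1) ✗  (A3,L5) ✗  (A4,L4) ✗  (A5,L2) ✗  (A5,L5) ✗  (A6,L3) ✗  (A6,L4) ✓
Counterexamples (restrictor pairs failing the scope): 7.

7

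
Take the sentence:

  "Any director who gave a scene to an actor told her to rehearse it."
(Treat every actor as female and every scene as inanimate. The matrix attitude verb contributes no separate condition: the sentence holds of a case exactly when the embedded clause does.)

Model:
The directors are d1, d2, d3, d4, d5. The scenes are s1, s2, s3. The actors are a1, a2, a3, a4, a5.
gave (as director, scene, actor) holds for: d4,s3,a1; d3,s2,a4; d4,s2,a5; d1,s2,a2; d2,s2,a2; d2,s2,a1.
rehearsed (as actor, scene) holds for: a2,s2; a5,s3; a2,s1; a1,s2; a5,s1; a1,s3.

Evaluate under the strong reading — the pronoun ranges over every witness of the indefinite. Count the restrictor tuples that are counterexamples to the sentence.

"her" takes "an actor" as antecedent and "it" takes "a scene"; both are donkey pronouns co-varying with the restrictor.
Strong reading: for every (d,s,a) with gave(d,s,a), rehearsed(a,s).
Restrictor triples: (d1,s2,a2)→rehearsed(a2,s2) ✓  (d2,s2,a1)→rehearsed(a1,s2) ✓  (d2,s2,a2)→rehearsed(a2,s2) ✓  (d3,s2,a4)→rehearsed(a4,s2) ✗  (d4,s2,a5)→rehearsed(a5,s2) ✗  (d4,s3,a1)→rehearsed(a1,s3) ✓
Counterexamples (restrictor triples failing the scope): 2.

2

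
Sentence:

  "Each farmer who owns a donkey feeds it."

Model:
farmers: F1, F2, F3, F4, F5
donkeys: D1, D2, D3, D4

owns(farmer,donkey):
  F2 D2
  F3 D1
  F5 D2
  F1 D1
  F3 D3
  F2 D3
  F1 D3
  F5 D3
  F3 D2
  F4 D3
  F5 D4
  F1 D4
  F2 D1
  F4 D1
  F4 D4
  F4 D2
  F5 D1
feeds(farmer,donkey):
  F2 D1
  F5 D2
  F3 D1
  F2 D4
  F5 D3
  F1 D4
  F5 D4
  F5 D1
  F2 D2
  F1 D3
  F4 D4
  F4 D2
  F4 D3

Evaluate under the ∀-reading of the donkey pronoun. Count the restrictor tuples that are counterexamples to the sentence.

"it" takes "a donkey" as antecedent — a donkey pronoun bound across the clause boundary.
Strong reading: for every (f,d) with owns(f,d), feeds(f,d).
Restrictor pairs: (F1,D1) ✗  (F1,D3) ✓  (F1,D4) ✓  (F2,D1) ✓  (F2,D2) ✓  (F2,D3) ✗  (F3,D1) ✓  (F3,D2) ✗  (F3,D3) ✗  (F4,D1) ✗  (F4,D2) ✓  (F4,D3) ✓  (F4,D4) ✓  (F5,D1) ✓  (F5,D2) ✓  (F5,D3) ✓  (F5,D4) ✓
Counterexamples (restrictor pairs failing the scope): 5.

5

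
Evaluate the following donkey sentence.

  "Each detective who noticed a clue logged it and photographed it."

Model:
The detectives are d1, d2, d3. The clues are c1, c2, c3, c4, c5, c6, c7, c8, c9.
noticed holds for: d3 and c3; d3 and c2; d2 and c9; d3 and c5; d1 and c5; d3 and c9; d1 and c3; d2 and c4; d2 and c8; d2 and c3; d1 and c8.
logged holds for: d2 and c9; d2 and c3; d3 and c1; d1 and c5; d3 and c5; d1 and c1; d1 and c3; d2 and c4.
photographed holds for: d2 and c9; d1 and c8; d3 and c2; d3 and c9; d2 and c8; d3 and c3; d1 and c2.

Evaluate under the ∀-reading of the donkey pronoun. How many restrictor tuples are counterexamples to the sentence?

"it" takes "a clue" as antecedent — a donkey pronoun bound across the clause boundary.
Strong reading: for every (d,c) with noticed(d,c), logged(d,c) ∧ photographed(d,c).
Restrictor pairs: (d1,c3) ✗  (d1,c5) ✗  (d1,c8) ✗  (d2,c3) ✗  (d2,c4) ✗  (d2,c8) ✗  (d2,c9) ✓  (d3,c2) ✗  (d3,c3) ✗  (d3,c5) ✗  (d3,c9) ✗
Counterexamples (restrictor pairs failing the scope): 10.

10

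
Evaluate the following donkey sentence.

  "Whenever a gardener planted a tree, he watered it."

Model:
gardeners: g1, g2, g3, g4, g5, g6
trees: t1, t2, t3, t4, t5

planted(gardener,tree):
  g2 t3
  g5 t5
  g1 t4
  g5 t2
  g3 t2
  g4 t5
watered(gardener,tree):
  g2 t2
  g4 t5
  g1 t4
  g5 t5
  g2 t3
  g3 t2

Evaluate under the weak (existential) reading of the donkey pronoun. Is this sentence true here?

"it" takes "a tree" as antecedent — a donkey pronoun bound across the clause boundary.
Weak reading: every gardener g with some planted-tree has at least one planted-tree t such that watered(g,t).
Per gardener: g1:✓  g2:✓  g3:✓  g4:✓  g5:✓
Every gardener in the restrictor has a witness.

True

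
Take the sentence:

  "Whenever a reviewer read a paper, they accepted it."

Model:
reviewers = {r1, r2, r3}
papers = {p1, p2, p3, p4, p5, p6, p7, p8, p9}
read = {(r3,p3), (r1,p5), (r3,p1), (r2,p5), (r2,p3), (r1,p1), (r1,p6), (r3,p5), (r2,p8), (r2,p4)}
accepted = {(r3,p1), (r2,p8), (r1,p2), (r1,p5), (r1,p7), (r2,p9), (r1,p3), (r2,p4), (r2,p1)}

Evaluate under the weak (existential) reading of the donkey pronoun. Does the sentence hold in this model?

True

"it" takes "a paper" as antecedent — a donkey pronoun bound across the clause boundary.
Weak reading: every reviewer r with some read-paper has at least one read-paper p such that accepted(r,p).
Per reviewer: r1:✓  r2:✓  r3:✓
Every reviewer in the restrictor has a witness.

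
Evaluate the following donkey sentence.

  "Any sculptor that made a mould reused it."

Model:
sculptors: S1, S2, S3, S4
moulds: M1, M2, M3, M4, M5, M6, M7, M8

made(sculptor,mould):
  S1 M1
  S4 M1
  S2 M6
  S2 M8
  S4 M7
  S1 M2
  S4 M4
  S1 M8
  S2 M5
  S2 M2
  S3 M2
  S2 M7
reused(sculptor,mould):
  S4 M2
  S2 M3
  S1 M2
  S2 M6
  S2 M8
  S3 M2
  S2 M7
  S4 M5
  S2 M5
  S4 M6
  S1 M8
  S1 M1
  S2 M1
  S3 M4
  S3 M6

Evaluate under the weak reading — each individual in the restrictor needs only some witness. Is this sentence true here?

"it" takes "a mould" as antecedent — a donkey pronoun bound across the clause boundary.
Weak reading: every sculptor s with some made-mould has at least one made-mould m such that reused(s,m).
Per sculptor: S1:✓  S2:✓  S3:✓  S4:✗
S4 has no witness among its made-moulds.

False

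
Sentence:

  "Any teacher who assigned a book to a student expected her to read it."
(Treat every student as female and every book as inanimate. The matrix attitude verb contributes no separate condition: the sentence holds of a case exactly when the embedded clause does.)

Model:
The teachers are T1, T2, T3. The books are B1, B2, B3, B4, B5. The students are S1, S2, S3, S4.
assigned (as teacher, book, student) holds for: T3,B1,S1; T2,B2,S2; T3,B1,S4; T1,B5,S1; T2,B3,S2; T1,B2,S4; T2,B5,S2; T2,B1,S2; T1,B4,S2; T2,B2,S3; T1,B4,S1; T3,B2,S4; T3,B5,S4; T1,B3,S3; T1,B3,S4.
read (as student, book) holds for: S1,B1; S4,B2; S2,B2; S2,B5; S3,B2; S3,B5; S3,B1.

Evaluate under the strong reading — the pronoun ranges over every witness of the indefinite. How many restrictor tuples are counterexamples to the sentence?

9

"her" takes "a student" as antecedent and "it" takes "a book"; both are donkey pronouns co-varying with the restrictor.
Strong reading: for every (t,b,s) with assigned(t,b,s), read(s,b).
Restrictor triples: (T1,B2,S4)→read(S4,B2) ✓  (T1,B3,S3)→read(S3,B3) ✗  (T1,B3,S4)→read(S4,B3) ✗  (T1,B4,S1)→read(S1,B4) ✗  (T1,B4,S2)→read(S2,B4) ✗  (T1,B5,S1)→read(S1,B5) ✗  (T2,B1,S2)→read(S2,B1) ✗  (T2,B2,S2)→read(S2,B2) ✓  (T2,B2,S3)→read(S3,B2) ✓  (T2,B3,S2)→read(S2,B3) ✗  (T2,B5,S2)→read(S2,B5) ✓  (T3,B1,S1)→read(S1,B1) ✓  (T3,B1,S4)→read(S4,B1) ✗  (T3,B2,S4)→read(S4,B2) ✓  (T3,B5,S4)→read(S4,B5) ✗
Counterexamples (restrictor triples failing the scope): 9.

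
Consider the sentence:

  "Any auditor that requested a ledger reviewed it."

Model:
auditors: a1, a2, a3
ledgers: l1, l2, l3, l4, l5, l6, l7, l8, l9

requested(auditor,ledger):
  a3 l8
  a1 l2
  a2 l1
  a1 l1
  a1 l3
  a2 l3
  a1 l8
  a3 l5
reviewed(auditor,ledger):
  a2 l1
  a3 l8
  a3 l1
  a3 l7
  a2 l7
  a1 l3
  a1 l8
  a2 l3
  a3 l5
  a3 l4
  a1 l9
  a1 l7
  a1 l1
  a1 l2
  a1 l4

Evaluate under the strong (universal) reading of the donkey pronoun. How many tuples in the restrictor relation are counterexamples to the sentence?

0

"it" takes "a ledger" as antecedent — a donkey pronoun bound across the clause boundary.
Strong reading: for every (a,l) with requested(a,l), reviewed(a,l).
Restrictor pairs: (a1,l1) ✓  (a1,l2) ✓  (a1,l3) ✓  (a1,l8) ✓  (a2,l1) ✓  (a2,l3) ✓  (a3,l5) ✓  (a3,l8) ✓
Counterexamples (restrictor pairs failing the scope): 0.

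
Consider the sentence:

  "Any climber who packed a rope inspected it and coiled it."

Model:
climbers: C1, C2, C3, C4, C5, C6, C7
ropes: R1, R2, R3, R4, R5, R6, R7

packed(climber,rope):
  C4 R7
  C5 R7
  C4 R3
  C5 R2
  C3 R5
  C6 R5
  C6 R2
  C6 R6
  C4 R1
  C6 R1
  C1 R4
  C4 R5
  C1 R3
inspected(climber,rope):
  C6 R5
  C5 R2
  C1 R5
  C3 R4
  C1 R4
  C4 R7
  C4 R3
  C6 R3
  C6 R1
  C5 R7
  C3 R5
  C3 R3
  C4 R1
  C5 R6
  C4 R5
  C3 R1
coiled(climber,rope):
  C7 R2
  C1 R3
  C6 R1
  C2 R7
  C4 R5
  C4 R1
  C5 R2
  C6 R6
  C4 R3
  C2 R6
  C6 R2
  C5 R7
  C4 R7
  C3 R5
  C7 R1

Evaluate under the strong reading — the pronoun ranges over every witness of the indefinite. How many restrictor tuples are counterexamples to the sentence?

5

"it" takes "a rope" as antecedent — a donkey pronoun bound across the clause boundary.
Strong reading: for every (c,r) with packed(c,r), inspected(c,r) ∧ coiled(c,r).
Restrictor pairs: (C1,R3) ✗  (C1,R4) ✗  (C3,R5) ✓  (C4,R1) ✓  (C4,R3) ✓  (C4,R5) ✓  (C4,R7) ✓  (C5,R2) ✓  (C5,R7) ✓  (C6,R1) ✓  (C6,R2) ✗  (C6,R5) ✗  (C6,R6) ✗
Counterexamples (restrictor pairs failing the scope): 5.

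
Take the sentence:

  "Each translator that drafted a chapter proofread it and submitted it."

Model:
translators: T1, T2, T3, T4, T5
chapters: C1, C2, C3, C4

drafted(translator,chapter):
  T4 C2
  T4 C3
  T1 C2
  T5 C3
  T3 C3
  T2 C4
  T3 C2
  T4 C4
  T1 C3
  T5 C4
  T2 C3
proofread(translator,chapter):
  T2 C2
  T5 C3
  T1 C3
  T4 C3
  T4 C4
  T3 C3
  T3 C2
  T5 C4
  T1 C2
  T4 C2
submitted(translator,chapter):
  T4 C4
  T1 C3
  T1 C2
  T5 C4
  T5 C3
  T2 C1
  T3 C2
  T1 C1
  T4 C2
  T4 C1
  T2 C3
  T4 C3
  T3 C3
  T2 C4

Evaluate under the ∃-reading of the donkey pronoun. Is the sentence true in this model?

"it" takes "a chapter" as antecedent — a donkey pronoun bound across the clause boundary.
Weak reading: every translator t with some drafted-chapter has at least one drafted-chapter c such that proofread(t,c) ∧ submitted(t,c).
Per translator: T1:✓  T2:✗  T3:✓  T4:✓  T5:✓
T2 has no witness among its drafted-chapters.

False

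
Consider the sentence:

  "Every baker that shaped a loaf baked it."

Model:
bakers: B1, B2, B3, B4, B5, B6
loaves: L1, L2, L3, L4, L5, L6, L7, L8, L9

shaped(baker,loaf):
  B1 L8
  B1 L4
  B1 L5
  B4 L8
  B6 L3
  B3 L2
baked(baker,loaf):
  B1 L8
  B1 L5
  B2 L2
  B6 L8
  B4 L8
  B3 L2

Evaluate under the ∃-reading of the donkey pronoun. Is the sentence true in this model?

"it" takes "a loaf" as antecedent — a donkey pronoun bound across the clause boundary.
Weak reading: every baker b with some shaped-loaf has at least one shaped-loaf l such that baked(b,l).
Per baker: B1:✓  B3:✓  B4:✓  B6:✗
B6 has no witness among its shaped-loaves.

False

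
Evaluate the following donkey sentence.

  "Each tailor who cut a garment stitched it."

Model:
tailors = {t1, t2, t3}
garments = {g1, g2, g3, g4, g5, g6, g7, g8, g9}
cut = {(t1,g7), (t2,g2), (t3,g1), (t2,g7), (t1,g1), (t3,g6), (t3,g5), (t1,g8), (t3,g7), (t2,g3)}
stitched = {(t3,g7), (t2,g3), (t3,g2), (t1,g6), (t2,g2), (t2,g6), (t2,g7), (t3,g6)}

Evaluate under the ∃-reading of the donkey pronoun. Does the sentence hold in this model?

False

"it" takes "a garment" as antecedent — a donkey pronoun bound across the clause boundary.
Weak reading: every tailor t with some cut-garment has at least one cut-garment g such that stitched(t,g).
Per tailor: t1:✗  t2:✓  t3:✓
t1 has no witness among its cut-garments.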